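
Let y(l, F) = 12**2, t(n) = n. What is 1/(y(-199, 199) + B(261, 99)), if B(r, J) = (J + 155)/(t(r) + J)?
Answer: 180/26047 ≈ 0.0069106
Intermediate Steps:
y(l, F) = 144
B(r, J) = (155 + J)/(J + r) (B(r, J) = (J + 155)/(r + J) = (155 + J)/(J + r))
1/(y(-199, 199) + B(261, 99)) = 1/(144 + (155 + 99)/(99 + 261)) = 1/(144 + 254/360) = 1/(144 + (1/360)*254) = 1/(144 + 127/180) = 1/(26047/180) = 180/26047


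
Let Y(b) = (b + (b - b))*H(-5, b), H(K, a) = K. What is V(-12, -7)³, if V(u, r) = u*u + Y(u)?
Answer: 8489664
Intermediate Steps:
Y(b) = -5*b (Y(b) = (b + (b - b))*(-5) = (b + 0)*(-5) = b*(-5) = -5*b)
V(u, r) = u² - 5*u (V(u, r) = u*u - 5*u = u² - 5*u)
V(-12, -7)³ = (-12*(-5 - 12))³ = (-12*(-17))³ = 204³ = 8489664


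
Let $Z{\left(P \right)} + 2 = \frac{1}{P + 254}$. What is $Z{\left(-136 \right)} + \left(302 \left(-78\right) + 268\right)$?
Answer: $- \frac{2748219}{118} \approx -23290.0$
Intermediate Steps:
$Z{\left(P \right)} = -2 + \frac{1}{254 + P}$ ($Z{\left(P \right)} = -2 + \frac{1}{P + 254} = -2 + \frac{1}{254 + P}$)
$Z{\left(-136 \right)} + \left(302 \left(-78\right) + 268\right) = \frac{-507 - -272}{254 - 136} + \left(302 \left(-78\right) + 268\right) = \frac{-507 + 272}{118} + \left(-23556 + 268\right) = \frac{1}{118} \left(-235\right) - 23288 = - \frac{235}{118} - 23288 = - \frac{2748219}{118}$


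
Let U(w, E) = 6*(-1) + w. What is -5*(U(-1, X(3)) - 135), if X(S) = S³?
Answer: 710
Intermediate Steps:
U(w, E) = -6 + w
-5*(U(-1, X(3)) - 135) = -5*((-6 - 1) - 135) = -5*(-7 - 135) = -5*(-142) = 710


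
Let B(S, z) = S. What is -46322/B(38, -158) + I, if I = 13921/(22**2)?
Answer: -576075/484 ≈ -1190.2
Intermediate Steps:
I = 13921/484 ≈ 28.762
-46322/B(38, -158) + I = -46322/38 + 13921/484 = -46322*1/38 + 13921/484 = -1219 + 13921/484 = -576075/484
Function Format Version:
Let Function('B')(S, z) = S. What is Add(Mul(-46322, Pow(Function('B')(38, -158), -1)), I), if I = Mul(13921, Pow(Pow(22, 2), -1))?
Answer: Rational(-576075, 484) ≈ -1190.2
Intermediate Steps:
I = Rational(13921, 484) (I = Mul(13921, Pow(484, -1)) = Mul(13921, Rational(1, 484)) = Rational(13921, 484) ≈ 28.762)
Add(Mul(-46322, Pow(Function('B')(38, -158), -1)), I) = Add(Mul(-46322, Pow(38, -1)), Rational(13921, 484)) = Add(Mul(-46322, Rational(1, 38)), Rational(13921, 484)) = Add(-1219, Rational(13921, 484)) = Rational(-576075, 484)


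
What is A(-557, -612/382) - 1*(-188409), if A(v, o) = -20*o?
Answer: 35992239/191 ≈ 1.8844e+5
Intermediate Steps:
A(-557, -612/382) - 1*(-188409) = -(-12240)/382 - 1*(-188409) = -(-12240)/382 + 188409 = -20*(-306/191) + 188409 = 6120/191 + 188409 = 35992239/191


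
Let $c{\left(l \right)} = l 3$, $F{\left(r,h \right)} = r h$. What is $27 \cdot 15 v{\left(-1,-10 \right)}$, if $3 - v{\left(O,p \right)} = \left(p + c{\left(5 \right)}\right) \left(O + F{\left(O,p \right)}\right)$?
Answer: $-17010$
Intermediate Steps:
$F{\left(r,h \right)} = h r$
$c{\left(l \right)} = 3 l$
$v{\left(O,p \right)} = 3 - \left(15 + p\right) \left(O + O p\right)$ ($v{\left(O,p \right)} = 3 - \left(p + 3 \cdot 5\right) \left(O + p O\right) = 3 - \left(p + 15\right) \left(O + O p\right) = 3 - \left(15 + p\right) \left(O + O p\right)$)
$27 \cdot 15 v{\left(-1,-10 \right)} = 27 \cdot 15 \left(3 - -15 - - \left(-10\right)^{2} - \left(-16\right) \left(-10\right)\right) = 405 \left(3 + 15 - \left(-1\right) 100 - 160\right) = 405 \left(3 + 15 + 100 - 160\right) = 405 \left(-42\right) = -17010$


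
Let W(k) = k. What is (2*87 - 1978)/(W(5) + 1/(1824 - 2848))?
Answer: -1847296/5119 ≈ -360.87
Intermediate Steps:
(2*87 - 1978)/(W(5) + 1/(1824 - 2848)) = (2*87 - 1978)/(5 + 1/(1824 - 2848)) = (174 - 1978)/(5 + 1/(-1024)) = -1804/(5 - 1/1024) = -1804/5119/1024 = -1804*1024/5119 = -1847296/5119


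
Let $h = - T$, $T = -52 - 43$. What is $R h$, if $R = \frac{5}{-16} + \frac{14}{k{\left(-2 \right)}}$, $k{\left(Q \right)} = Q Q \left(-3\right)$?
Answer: $- \frac{6745}{48} \approx -140.52$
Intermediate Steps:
$k{\left(Q \right)} = - 3 Q^{2}$ ($k{\left(Q \right)} = Q^{2} \left(-3\right) = - 3 Q^{2}$)
$T = -95$
$h = 95$ ($h = \left(-1\right) \left(-95\right) = 95$)
$R = - \frac{71}{48}$ ($R = \frac{5}{-16} + \frac{14}{\left(-3\right) \left(-2\right)^{2}} = 5 \left(- \frac{1}{16}\right) + \frac{14}{\left(-3\right) 4} = - \frac{5}{16} + \frac{14}{-12} = - \frac{5}{16} + 14 \left(- \frac{1}{12}\right) = - \frac{5}{16} - \frac{7}{6} = - \frac{71}{48} \approx -1.4792$)
$R h = \left(- \frac{71}{48}\right) 95 = - \frac{6745}{48}$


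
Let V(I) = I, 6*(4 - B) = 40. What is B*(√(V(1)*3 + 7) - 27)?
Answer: 72 - 8*√10/3 ≈ 63.567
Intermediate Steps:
B = -8/3 (B = 4 - ⅙*40 = 4 - 20/3 = -8/3 ≈ -2.6667)
B*(√(V(1)*3 + 7) - 27) = -8*(√(1*3 + 7) - 27)/3 = -8*(√(3 + 7) - 27)/3 = -8*(√10 - 27)/3 = -8*(-27 + √10)/3 = 72 - 8*√10/3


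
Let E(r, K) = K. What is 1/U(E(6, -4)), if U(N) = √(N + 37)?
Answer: √33/33 ≈ 0.17408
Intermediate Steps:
U(N) = √(37 + N)
1/U(E(6, -4)) = 1/(√(37 - 4)) = 1/(√33) = √33/33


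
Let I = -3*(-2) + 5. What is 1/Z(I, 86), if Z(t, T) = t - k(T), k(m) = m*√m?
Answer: 1/(11 - 86*√86) ≈ -0.0012714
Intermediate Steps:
k(m) = m^(3/2)
I = 11 (I = 6 + 5 = 11)
Z(t, T) = t - T^(3/2)
1/Z(I, 86) = 1/(11 - 86^(3/2)) = 1/(11 - 86*√86)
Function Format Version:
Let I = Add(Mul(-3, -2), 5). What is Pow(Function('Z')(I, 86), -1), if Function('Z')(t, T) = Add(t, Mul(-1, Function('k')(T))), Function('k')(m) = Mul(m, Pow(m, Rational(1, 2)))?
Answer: Pow(Add(11, Mul(-86, Pow(86, Rational(1, 2)))), -1) ≈ -0.0012714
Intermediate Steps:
Function('k')(m) = Pow(m, Rational(3, 2))
I = 11 (I = Add(6, 5) = 11)
Function('Z')(t, T) = Add(t, Mul(-1, Pow(T, Rational(3, 2))))
Pow(Function('Z')(I, 86), -1) = Pow(Add(11, Mul(-1, Pow(86, Rational(3, 2)))), -1) = Pow(Add(11, Mul(-1, Mul(86, Pow(86, Rational(1, 2))))), -1) = Pow(Add(11, Mul(-86, Pow(86, Rational(1, 2)))), -1)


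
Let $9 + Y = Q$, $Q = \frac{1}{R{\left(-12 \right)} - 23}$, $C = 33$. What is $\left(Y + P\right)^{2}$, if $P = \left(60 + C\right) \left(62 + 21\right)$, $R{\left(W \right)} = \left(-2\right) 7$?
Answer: $\frac{81378402361}{1369} \approx 5.9444 \cdot 10^{7}$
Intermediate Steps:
$R{\left(W \right)} = -14$
$Q = - \frac{1}{37}$ ($Q = \frac{1}{-14 - 23} = \frac{1}{-37} = - \frac{1}{37} \approx -0.027027$)
$P = 7719$ ($P = \left(60 + 33\right) \left(62 + 21\right) = 93 \cdot 83 = 7719$)
$Y = - \frac{334}{37}$ ($Y = -9 - \frac{1}{37} = - \frac{334}{37} \approx -9.027$)
$\left(Y + P\right)^{2} = \left(- \frac{334}{37} + 7719\right)^{2} = \left(\frac{285269}{37}\right)^{2} = \frac{81378402361}{1369}$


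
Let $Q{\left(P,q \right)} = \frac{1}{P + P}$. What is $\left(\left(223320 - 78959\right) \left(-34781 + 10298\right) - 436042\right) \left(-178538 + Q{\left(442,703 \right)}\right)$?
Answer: $\frac{32817243300255315}{52} \approx 6.311 \cdot 10^{14}$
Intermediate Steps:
$Q{\left(P,q \right)} = \frac{1}{2 P}$
$\left(\left(223320 - 78959\right) \left(-34781 + 10298\right) - 436042\right) \left(-178538 + Q{\left(442,703 \right)}\right) = \left(\left(223320 - 78959\right) \left(-34781 + 10298\right) - 436042\right) \left(-178538 + \frac{1}{2 \cdot 442}\right) = \left(144361 \left(-24483\right) - 436042\right) \left(-178538 + \frac{1}{2} \cdot \frac{1}{442}\right) = \left(-3534390363 - 436042\right) \left(-178538 + \frac{1}{884}\right) = \left(-3534826405\right) \left(- \frac{157827591}{884}\right) = \frac{32817243300255315}{52}$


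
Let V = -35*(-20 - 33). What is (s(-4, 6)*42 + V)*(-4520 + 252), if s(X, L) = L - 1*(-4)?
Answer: -9709700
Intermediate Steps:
s(X, L) = 4 + L (s(X, L) = L + 4 = 4 + L)
V = 1855 (V = -35*(-53) = 1855)
(s(-4, 6)*42 + V)*(-4520 + 252) = ((4 + 6)*42 + 1855)*(-4520 + 252) = (10*42 + 1855)*(-4268) = (420 + 1855)*(-4268) = 2275*(-4268) = -9709700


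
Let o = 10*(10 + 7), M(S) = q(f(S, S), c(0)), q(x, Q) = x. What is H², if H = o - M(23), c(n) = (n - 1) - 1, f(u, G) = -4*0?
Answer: 28900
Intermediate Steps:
f(u, G) = 0
c(n) = -2 + n (c(n) = (-1 + n) - 1 = -2 + n)
M(S) = 0
o = 170 (o = 10*17 = 170)
H = 170 (H = 170 - 1*0 = 170 + 0 = 170)
H² = 170² = 28900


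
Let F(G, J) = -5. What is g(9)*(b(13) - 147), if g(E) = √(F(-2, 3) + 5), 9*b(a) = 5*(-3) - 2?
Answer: 0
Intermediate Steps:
b(a) = -17/9 (b(a) = (5*(-3) - 2)/9 = (-15 - 2)/9 = (⅑)*(-17) = -17/9)
g(E) = 0 (g(E) = √(-5 + 5) = √0 = 0)
g(9)*(b(13) - 147) = 0*(-17/9 - 147) = 0*(-1340/9) = 0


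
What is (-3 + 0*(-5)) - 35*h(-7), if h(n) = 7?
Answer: -248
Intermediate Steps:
(-3 + 0*(-5)) - 35*h(-7) = (-3 + 0*(-5)) - 35*7 = (-3 + 0) - 245 = -3 - 245 = -248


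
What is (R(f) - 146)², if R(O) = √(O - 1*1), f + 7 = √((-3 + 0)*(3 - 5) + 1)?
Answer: (146 - I*√(8 - √7))² ≈ 21311.0 - 675.67*I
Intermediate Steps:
f = -7 + √7 (f = -7 + √((-3 + 0)*(3 - 5) + 1) = -7 + √(-3*(-2) + 1) = -7 + √(6 + 1) = -7 + √7 ≈ -4.3542)
R(O) = √(-1 + O) (R(O) = √(O - 1) = √(-1 + O))
(R(f) - 146)² = (√(-1 + (-7 + √7)) - 146)² = (√(-8 + √7) - 146)² = (-146 + √(-8 + √7))²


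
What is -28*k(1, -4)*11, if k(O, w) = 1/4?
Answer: -77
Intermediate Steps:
k(O, w) = ¼
-28*k(1, -4)*11 = -7*11 = -77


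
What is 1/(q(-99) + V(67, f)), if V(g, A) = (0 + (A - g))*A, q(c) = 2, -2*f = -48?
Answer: -1/1030 ≈ -0.00097087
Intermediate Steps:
f = 24 (f = -½*(-48) = 24)
V(g, A) = A*(A - g) (V(g, A) = (A - g)*A = A*(A - g))
1/(q(-99) + V(67, f)) = 1/(2 + 24*(24 - 1*67)) = 1/(2 + 24*(24 - 67)) = 1/(2 + 24*(-43)) = 1/(2 - 1032) = 1/(-1030) = -1/1030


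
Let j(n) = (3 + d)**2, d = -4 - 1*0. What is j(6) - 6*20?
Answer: -119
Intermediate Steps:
d = -4 (d = -4 + 0 = -4)
j(n) = 1 (j(n) = (3 - 4)**2 = (-1)**2 = 1)
j(6) - 6*20 = 1 - 6*20 = 1 - 120 = -119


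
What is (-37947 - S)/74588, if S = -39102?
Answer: 1155/74588 ≈ 0.015485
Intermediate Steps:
(-37947 - S)/74588 = (-37947 - 1*(-39102))/74588 = (-37947 + 39102)*(1/74588) = 1155*(1/74588) = 1155/74588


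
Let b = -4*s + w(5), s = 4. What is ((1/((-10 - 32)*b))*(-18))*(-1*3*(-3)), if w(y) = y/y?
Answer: -9/35 ≈ -0.25714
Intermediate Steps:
w(y) = 1
b = -15 (b = -4*4 + 1 = -16 + 1 = -15)
((1/((-10 - 32)*b))*(-18))*(-1*3*(-3)) = ((1/(-10 - 32*(-15)))*(-18))*(-1*3*(-3)) = ((-1/15/(-42))*(-18))*(-3*(-3)) = (-1/42*(-1/15)*(-18))*9 = ((1/630)*(-18))*9 = -1/35*9 = -9/35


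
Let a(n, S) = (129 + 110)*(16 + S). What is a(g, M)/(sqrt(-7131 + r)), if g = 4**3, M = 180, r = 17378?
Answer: 46844*sqrt(10247)/10247 ≈ 462.76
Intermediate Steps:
g = 64
a(n, S) = 3824 + 239*S (a(n, S) = 239*(16 + S) = 3824 + 239*S)
a(g, M)/(sqrt(-7131 + r)) = (3824 + 239*180)/(sqrt(-7131 + 17378)) = (3824 + 43020)/(sqrt(10247)) = 46844*(sqrt(10247)/10247) = 46844*sqrt(10247)/10247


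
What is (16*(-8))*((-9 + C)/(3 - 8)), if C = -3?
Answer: -1536/5 ≈ -307.20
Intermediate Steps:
(16*(-8))*((-9 + C)/(3 - 8)) = (16*(-8))*((-9 - 3)/(3 - 8)) = -(-1536)/(-5) = -(-1536)*(-1)/5 = -128*12/5 = -1536/5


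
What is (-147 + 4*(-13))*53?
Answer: -10547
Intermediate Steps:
(-147 + 4*(-13))*53 = (-147 - 52)*53 = -199*53 = -10547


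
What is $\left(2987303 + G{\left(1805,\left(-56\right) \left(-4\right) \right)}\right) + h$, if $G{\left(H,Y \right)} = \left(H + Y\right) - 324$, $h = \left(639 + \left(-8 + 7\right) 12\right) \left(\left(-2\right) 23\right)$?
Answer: $2960166$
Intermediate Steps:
$h = -28842$ ($h = \left(639 - 12\right) \left(-46\right) = 627 \left(-46\right) = -28842$)
$G{\left(H,Y \right)} = -324 + H + Y$
$\left(2987303 + G{\left(1805,\left(-56\right) \left(-4\right) \right)}\right) + h = \left(2987303 - -1705\right) - 28842 = \left(2987303 + \left(-324 + 1805 + 224\right)\right) - 28842 = \left(2987303 + 1705\right) - 28842 = 2989008 - 28842 = 2960166$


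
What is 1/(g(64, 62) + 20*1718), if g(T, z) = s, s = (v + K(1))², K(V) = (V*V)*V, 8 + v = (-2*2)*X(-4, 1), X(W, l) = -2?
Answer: 1/34361 ≈ 2.9103e-5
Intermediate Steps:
v = 0 (v = -8 - 2*2*(-2) = -8 - 4*(-2) = -8 + 8 = 0)
K(V) = V³ (K(V) = V²*V = V³)
s = 1 (s = (0 + 1³)² = (0 + 1)² = 1² = 1)
g(T, z) = 1
1/(g(64, 62) + 20*1718) = 1/(1 + 20*1718) = 1/(1 + 34360) = 1/34361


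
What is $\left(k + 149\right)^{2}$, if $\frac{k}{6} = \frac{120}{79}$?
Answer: $\frac{156025081}{6241} \approx 25000.0$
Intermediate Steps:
$k = \frac{720}{79}$ ($k = 6 \cdot \frac{120}{79} = \frac{720}{79} \approx 9.1139$)
$\left(k + 149\right)^{2} = \left(\frac{720}{79} + 149\right)^{2} = \left(\frac{12491}{79}\right)^{2} = \frac{156025081}{6241}$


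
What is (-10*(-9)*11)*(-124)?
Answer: -122760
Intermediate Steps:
(-10*(-9)*11)*(-124) = (90*11)*(-124) = 990*(-124) = -122760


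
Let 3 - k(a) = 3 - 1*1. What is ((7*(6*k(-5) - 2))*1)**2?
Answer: 784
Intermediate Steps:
k(a) = 1 (k(a) = 3 - (3 - 1*1) = 3 - (3 - 1) = 3 - 1*2 = 3 - 2 = 1)
((7*(6*k(-5) - 2))*1)**2 = ((7*(6*1 - 2))*1)**2 = ((7*(6 - 2))*1)**2 = ((7*4)*1)**2 = (28*1)**2 = 28**2 = 784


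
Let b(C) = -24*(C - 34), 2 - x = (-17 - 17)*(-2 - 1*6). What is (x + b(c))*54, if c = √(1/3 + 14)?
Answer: 29484 - 432*√129 ≈ 24577.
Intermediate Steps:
c = √129/3 (c = √(⅓ + 14) = √(43/3) = √129/3 ≈ 3.7859)
x = -270 (x = 2 - (-17 - 17)*(-2 - 1*6) = 2 - (-34)*(-2 - 6) = 2 - (-34)*(-8) = 2 - 1*272 = 2 - 272 = -270)
b(C) = 816 - 24*C (b(C) = -24*(-34 + C) = 816 - 24*C)
(x + b(c))*54 = (-270 + (816 - 8*√129))*54 = (546 - 8*√129)*54 = 29484 - 432*√129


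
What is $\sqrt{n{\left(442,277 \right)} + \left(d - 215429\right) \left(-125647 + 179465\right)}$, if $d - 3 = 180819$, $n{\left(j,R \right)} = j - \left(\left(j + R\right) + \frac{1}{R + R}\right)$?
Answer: $\frac{i \sqrt{571624851218102}}{554} \approx 43156.0 i$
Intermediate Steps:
$n{\left(j,R \right)} = - R - \frac{1}{2 R}$ ($n{\left(j,R \right)} = j - \left(\left(R + j\right) + \frac{1}{2 R}\right) = j - \left(R + j + \frac{1}{2 R}\right) = - R - \frac{1}{2 R}$)
$d = 180822$ ($d = 3 + 180819 = 180822$)
$\sqrt{n{\left(442,277 \right)} + \left(d - 215429\right) \left(-125647 + 179465\right)} = \sqrt{\left(\left(-1\right) 277 - \frac{1}{2 \cdot 277}\right) + \left(180822 - 215429\right) \left(-125647 + 179465\right)} = \sqrt{\left(-277 - \frac{1}{554}\right) - 1862479526} = \sqrt{- \frac{153459}{554} - 1862479526} = \sqrt{- \frac{1031813810863}{554}} = \frac{i \sqrt{571624851218102}}{554}$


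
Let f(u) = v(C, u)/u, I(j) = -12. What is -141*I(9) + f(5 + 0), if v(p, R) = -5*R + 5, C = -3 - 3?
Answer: 1688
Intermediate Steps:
C = -6
v(p, R) = 5 - 5*R
f(u) = (5 - 5*u)/u
-141*I(9) + f(5 + 0) = -141*(-12) + (-5 + 5/(5 + 0)) = 1692 + (-5 + 5/5) = 1692 + (-5 + 5*(⅕)) = 1692 + (-5 + 1) = 1692 - 4 = 1688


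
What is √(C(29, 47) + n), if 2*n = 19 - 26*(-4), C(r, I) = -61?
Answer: √2/2 ≈ 0.70711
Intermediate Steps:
n = 123/2 (n = (19 - 26*(-4))/2 = (19 + 104)/2 = (½)*123 = 123/2 ≈ 61.500)
√(C(29, 47) + n) = √(-61 + 123/2) = √(½) = √2/2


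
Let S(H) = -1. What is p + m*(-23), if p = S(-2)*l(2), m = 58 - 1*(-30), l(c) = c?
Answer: -2026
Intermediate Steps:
m = 88 (m = 58 + 30 = 88)
p = -2 (p = -1*2 = -2)
p + m*(-23) = -2 + 88*(-23) = -2 - 2024 = -2026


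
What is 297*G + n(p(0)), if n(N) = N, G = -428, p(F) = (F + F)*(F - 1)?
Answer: -127116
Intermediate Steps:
p(F) = 2*F*(-1 + F) (p(F) = (2*F)*(-1 + F) = 2*F*(-1 + F))
297*G + n(p(0)) = 297*(-428) + 2*0*(-1 + 0) = -127116 + 2*0*(-1) = -127116 + 0 = -127116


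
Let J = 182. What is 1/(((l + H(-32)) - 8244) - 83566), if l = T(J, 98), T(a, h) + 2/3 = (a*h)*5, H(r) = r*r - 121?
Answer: -3/5183 ≈ -0.00057882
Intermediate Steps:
H(r) = -121 + r**2 (H(r) = r**2 - 121 = -121 + r**2)
T(a, h) = -2/3 + 5*a*h (T(a, h) = -2/3 + (a*h)*5 = -2/3 + 5*a*h)
l = 267538/3 (l = -2/3 + 5*182*98 = -2/3 + 89180 = 267538/3 ≈ 89179.)
1/(((l + H(-32)) - 8244) - 83566) = 1/(((267538/3 + (-121 + (-32)**2)) - 8244) - 83566) = 1/(((267538/3 + (-121 + 1024)) - 8244) - 83566) = 1/(((267538/3 + 903) - 8244) - 83566) = 1/((270247/3 - 8244) - 83566) = 1/(245515/3 - 83566) = 1/(-5183/3) = -3/5183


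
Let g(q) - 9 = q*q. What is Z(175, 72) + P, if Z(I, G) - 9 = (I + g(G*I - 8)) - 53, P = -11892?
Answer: 158546712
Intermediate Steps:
g(q) = 9 + q² (g(q) = 9 + q*q = 9 + q²)
Z(I, G) = -35 + I + (-8 + G*I)² (Z(I, G) = 9 + ((I + (9 + (G*I - 8)²)) - 53) = 9 + ((I + (9 + (-8 + G*I)²)) - 53) = 9 + ((9 + I + (-8 + G*I)²) - 53) = 9 + (-44 + I + (-8 + G*I)²) = -35 + I + (-8 + G*I)²)
Z(175, 72) + P = (-35 + 175 + (-8 + 72*175)²) - 11892 = (-35 + 175 + (-8 + 12600)²) - 11892 = (-35 + 175 + 12592²) - 11892 = (-35 + 175 + 158558464) - 11892 = 158558604 - 11892 = 158546712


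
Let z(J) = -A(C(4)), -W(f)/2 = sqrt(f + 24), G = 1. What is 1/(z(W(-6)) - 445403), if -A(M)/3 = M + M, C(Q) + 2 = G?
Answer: -1/445409 ≈ -2.2451e-6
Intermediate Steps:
C(Q) = -1 (C(Q) = -2 + 1 = -1)
A(M) = -6*M (A(M) = -3*(M + M) = -6*M)
W(f) = -2*sqrt(24 + f) (W(f) = -2*sqrt(f + 24) = -2*sqrt(24 + f))
z(J) = -6 (z(J) = -(-6)*(-1) = -1*6 = -6)
1/(z(W(-6)) - 445403) = 1/(-6 - 445403) = 1/(-445409) = -1/445409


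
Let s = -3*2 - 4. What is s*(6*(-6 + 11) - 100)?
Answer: 700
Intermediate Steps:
s = -10 (s = -6 - 4 = -10)
s*(6*(-6 + 11) - 100) = -10*(6*(-6 + 11) - 100) = -10*(6*5 - 100) = -10*(30 - 100) = -10*(-70) = 700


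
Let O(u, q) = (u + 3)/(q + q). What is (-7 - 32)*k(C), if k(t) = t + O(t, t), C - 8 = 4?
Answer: -3939/8 ≈ -492.38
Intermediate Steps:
C = 12 (C = 8 + 4 = 12)
O(u, q) = (3 + u)/(2*q) (O(u, q) = (3 + u)/((2*q)) = (3 + u)*(1/(2*q)) = (3 + u)/(2*q))
k(t) = t + (3 + t)/(2*t)
(-7 - 32)*k(C) = (-7 - 32)*(½ + 12 + (3/2)/12) = -39*(½ + 12 + (3/2)*(1/12)) = -39*(½ + 12 + ⅛) = -39*101/8 = -3939/8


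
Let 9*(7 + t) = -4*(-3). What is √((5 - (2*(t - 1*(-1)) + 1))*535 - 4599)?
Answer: √22809/3 ≈ 50.342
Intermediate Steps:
t = -17/3 (t = -7 + (-4*(-3))/9 = -7 + (⅑)*12 = -7 + 4/3 = -17/3 ≈ -5.6667)
√((5 - (2*(t - 1*(-1)) + 1))*535 - 4599) = √((5 - (2*(-17/3 - 1*(-1)) + 1))*535 - 4599) = √((5 - (2*(-17/3 + 1) + 1))*535 - 4599) = √((5 - (2*(-14/3) + 1))*535 - 4599) = √((5 - (-28/3 + 1))*535 - 4599) = √((5 - 1*(-25/3))*535 - 4599) = √((5 + 25/3)*535 - 4599) = √((40/3)*535 - 4599) = √(21400/3 - 4599) = √(7603/3) = √22809/3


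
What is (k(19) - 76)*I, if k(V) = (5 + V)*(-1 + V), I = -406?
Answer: -144536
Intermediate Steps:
k(V) = (-1 + V)*(5 + V)
(k(19) - 76)*I = ((-5 + 19**2 + 4*19) - 76)*(-406) = ((-5 + 361 + 76) - 76)*(-406) = (432 - 76)*(-406) = 356*(-406) = -144536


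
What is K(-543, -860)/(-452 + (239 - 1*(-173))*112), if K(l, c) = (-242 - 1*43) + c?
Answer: -1145/45692 ≈ -0.025059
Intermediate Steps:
K(l, c) = -285 + c (K(l, c) = (-242 - 43) + c = -285 + c)
K(-543, -860)/(-452 + (239 - 1*(-173))*112) = (-285 - 860)/(-452 + (239 - 1*(-173))*112) = -1145/(-452 + (239 + 173)*112) = -1145/(-452 + 412*112) = -1145/(-452 + 46144) = -1145/45692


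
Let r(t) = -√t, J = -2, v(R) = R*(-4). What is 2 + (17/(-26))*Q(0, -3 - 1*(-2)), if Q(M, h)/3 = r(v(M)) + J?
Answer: 77/13 ≈ 5.9231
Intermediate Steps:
v(R) = -4*R
Q(M, h) = -6 - 6*√(-M) (Q(M, h) = 3*(-√(-4*M) - 2) = 3*(-2*√(-M) - 2) = 3*(-2 - 2*√(-M)) = -6 - 6*√(-M))
2 + (17/(-26))*Q(0, -3 - 1*(-2)) = 2 + (17/(-26))*(-6 - 6*√(-1*0)) = 2 + (17*(-1/26))*(-6 - 6*√0) = 2 - 17*(-6 - 6*0)/26 = 2 - 17*(-6 + 0)/26 = 2 - 17/26*(-6) = 2 + 51/13 = 77/13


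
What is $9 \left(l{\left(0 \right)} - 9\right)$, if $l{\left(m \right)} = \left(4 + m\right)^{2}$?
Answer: $63$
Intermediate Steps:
$9 \left(l{\left(0 \right)} - 9\right) = 9 \left(\left(4 + 0\right)^{2} - 9\right) = 9 \left(4^{2} - 9\right) = 9 \left(16 - 9\right) = 9 \cdot 7 = 63$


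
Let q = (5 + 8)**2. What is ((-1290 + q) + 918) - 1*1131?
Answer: -1334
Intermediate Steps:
q = 169 (q = 13**2 = 169)
((-1290 + q) + 918) - 1*1131 = ((-1290 + 169) + 918) - 1*1131 = (-1121 + 918) - 1131 = -203 - 1131 = -1334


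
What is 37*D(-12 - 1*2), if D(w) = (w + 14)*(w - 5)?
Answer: 0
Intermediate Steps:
D(w) = (-5 + w)*(14 + w) (D(w) = (14 + w)*(-5 + w) = (-5 + w)*(14 + w))
37*D(-12 - 1*2) = 37*(-70 + (-12 - 1*2)**2 + 9*(-12 - 1*2)) = 37*(-70 + (-12 - 2)**2 + 9*(-12 - 2)) = 37*(-70 + (-14)**2 + 9*(-14)) = 37*(-70 + 196 - 126) = 37*0 = 0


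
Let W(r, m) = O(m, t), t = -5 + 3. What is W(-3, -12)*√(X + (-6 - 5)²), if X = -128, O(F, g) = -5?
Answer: -5*I*√7 ≈ -13.229*I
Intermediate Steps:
t = -2
W(r, m) = -5
W(-3, -12)*√(X + (-6 - 5)²) = -5*√(-128 + (-6 - 5)²) = -5*√(-128 + (-11)²) = -5*√(-128 + 121) = -5*I*√7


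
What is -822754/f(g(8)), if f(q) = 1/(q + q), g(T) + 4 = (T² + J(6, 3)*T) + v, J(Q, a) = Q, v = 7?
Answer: -189233420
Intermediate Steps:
g(T) = 3 + T² + 6*T (g(T) = -4 + ((T² + 6*T) + 7) = -4 + (7 + T² + 6*T) = 3 + T² + 6*T)
f(q) = 1/(2*q)
-822754/f(g(8)) = -822754/(1/(2*(3 + 8² + 6*8))) = -822754/(1/(2*(3 + 64 + 48))) = -822754/((½)/115) = -822754/((½)*(1/115)) = -822754/1/230 = -822754*230 = -189233420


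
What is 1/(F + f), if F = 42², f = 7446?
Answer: 1/9210 ≈ 0.00010858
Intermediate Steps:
F = 1764
1/(F + f) = 1/(1764 + 7446) = 1/9210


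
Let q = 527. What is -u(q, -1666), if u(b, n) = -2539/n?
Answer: -2539/1666 ≈ -1.5240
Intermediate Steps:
-u(q, -1666) = -(-2539)/(-1666) = -(-2539)*(-1)/1666 = -1*2539/1666 = -2539/1666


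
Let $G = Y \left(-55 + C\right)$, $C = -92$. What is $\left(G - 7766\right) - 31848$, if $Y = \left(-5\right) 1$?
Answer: $-38879$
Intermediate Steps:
$Y = -5$
$G = 735$ ($G = - 5 \left(-55 - 92\right) = \left(-5\right) \left(-147\right) = 735$)
$\left(G - 7766\right) - 31848 = \left(735 - 7766\right) - 31848 = -7031 - 31848 = -38879$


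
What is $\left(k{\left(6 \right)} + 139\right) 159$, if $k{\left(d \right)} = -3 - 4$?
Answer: $20988$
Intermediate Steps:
$k{\left(d \right)} = -7$
$\left(k{\left(6 \right)} + 139\right) 159 = \left(-7 + 139\right) 159 = 132 \cdot 159 = 20988$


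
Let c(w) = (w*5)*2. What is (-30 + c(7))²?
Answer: 1600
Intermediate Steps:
c(w) = 10*w (c(w) = (5*w)*2 = 10*w)
(-30 + c(7))² = (-30 + 10*7)² = (-30 + 70)² = 40² = 1600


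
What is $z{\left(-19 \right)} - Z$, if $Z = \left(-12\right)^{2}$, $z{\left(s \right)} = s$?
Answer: $-163$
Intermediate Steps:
$Z = 144$
$z{\left(-19 \right)} - Z = -19 - 144 = -163$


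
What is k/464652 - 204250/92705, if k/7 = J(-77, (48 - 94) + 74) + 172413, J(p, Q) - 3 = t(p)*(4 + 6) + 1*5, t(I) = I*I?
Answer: 3697347119/2871704244 ≈ 1.2875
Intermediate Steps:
t(I) = I²
J(p, Q) = 8 + 10*p² (J(p, Q) = 3 + (p²*(4 + 6) + 1*5) = 3 + (p²*10 + 5) = 3 + (10*p² + 5) = 3 + (5 + 10*p²) = 8 + 10*p²)
k = 1621977 (k = 7*((8 + 10*(-77)²) + 172413) = 7*((8 + 10*5929) + 172413) = 7*((8 + 59290) + 172413) = 7*(59298 + 172413) = 7*231711 = 1621977)
k/464652 - 204250/92705 = 1621977/464652 - 204250/92705 = 1621977*(1/464652) - 204250*1/92705 = 540659/154884 - 40850/18541 = 3697347119/2871704244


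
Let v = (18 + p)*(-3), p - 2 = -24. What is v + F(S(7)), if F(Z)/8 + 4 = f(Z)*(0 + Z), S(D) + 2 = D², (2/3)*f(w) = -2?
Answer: -1148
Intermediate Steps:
p = -22 (p = 2 - 24 = -22)
f(w) = -3 (f(w) = (3/2)*(-2) = -3)
S(D) = -2 + D²
v = 12 (v = (18 - 22)*(-3) = -4*(-3) = 12)
F(Z) = -32 - 24*Z (F(Z) = -32 + 8*(-3*(0 + Z)) = -32 + 8*(-3*Z) = -32 - 24*Z)
v + F(S(7)) = 12 + (-32 - 24*(-2 + 7²)) = 12 + (-32 - 24*(-2 + 49)) = 12 + (-32 - 24*47) = 12 + (-32 - 1128) = 12 - 1160 = -1148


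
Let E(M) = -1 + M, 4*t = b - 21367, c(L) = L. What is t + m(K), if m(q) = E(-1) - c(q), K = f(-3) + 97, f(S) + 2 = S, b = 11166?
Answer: -10577/4 ≈ -2644.3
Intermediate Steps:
f(S) = -2 + S
K = 92 (K = (-2 - 3) + 97 = -5 + 97 = 92)
t = -10201/4 (t = (11166 - 21367)/4 = (1/4)*(-10201) = -10201/4 ≈ -2550.3)
m(q) = -2 - q (m(q) = (-1 - 1) - q = -2 - q)
t + m(K) = -10201/4 + (-2 - 1*92) = -10201/4 + (-2 - 92) = -10201/4 - 94 = -10577/4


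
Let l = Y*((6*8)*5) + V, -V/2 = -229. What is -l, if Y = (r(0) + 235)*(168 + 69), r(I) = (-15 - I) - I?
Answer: -12514058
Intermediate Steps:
V = 458 (V = -2*(-229) = 458)
r(I) = -15 - 2*I
Y = 52140 (Y = ((-15 - 2*0) + 235)*(168 + 69) = ((-15 + 0) + 235)*237 = (-15 + 235)*237 = 220*237 = 52140)
l = 12514058 (l = 52140*((6*8)*5) + 458 = 52140*(48*5) + 458 = 52140*240 + 458 = 12513600 + 458 = 12514058)
-l = -1*12514058 = -12514058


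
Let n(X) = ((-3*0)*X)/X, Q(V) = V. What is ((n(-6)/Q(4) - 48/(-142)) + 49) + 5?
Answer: 3858/71 ≈ 54.338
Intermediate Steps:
n(X) = 0 (n(X) = (0*X)/X = 0/X = 0)
((n(-6)/Q(4) - 48/(-142)) + 49) + 5 = ((0/4 - 48/(-142)) + 49) + 5 = ((0*(¼) - 48*(-1/142)) + 49) + 5 = ((0 + 24/71) + 49) + 5 = (24/71 + 49) + 5 = 3503/71 + 5 = 3858/71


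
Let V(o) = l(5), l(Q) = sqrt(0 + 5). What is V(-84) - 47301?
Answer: -47301 + sqrt(5) ≈ -47299.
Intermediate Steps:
l(Q) = sqrt(5)
V(o) = sqrt(5)
V(-84) - 47301 = sqrt(5) - 47301 = -47301 + sqrt(5)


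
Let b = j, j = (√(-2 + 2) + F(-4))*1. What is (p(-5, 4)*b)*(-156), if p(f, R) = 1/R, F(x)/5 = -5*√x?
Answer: 1950*I ≈ 1950.0*I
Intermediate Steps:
F(x) = -25*√x (F(x) = 5*(-5*√x) = -25*√x)
p(f, R) = 1/R
j = -50*I (j = (√(-2 + 2) - 50*I)*1 = (√0 - 50*I)*1 = (0 - 50*I)*1 = -50*I*1 = -50*I ≈ -50.0*I)
b = -50*I ≈ -50.0*I
(p(-5, 4)*b)*(-156) = ((-50*I)/4)*(-156) = -25*I/2*(-156) = 1950*I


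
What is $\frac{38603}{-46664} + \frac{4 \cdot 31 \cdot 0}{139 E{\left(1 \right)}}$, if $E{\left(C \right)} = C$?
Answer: $- \frac{38603}{46664} \approx -0.82725$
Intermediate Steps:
$\frac{38603}{-46664} + \frac{4 \cdot 31 \cdot 0}{139 E{\left(1 \right)}} = \frac{38603}{-46664} + \frac{4 \cdot 31 \cdot 0}{139 \cdot 1} = 38603 \left(- \frac{1}{46664}\right) + \frac{124 \cdot 0}{139} = - \frac{38603}{46664} + 0 \cdot \frac{1}{139} = - \frac{38603}{46664} + 0 = - \frac{38603}{46664}$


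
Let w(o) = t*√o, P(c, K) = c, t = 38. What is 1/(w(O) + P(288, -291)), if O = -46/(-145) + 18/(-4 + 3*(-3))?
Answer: 33930/9953423 - 19*I*√948155/39813692 ≈ 0.0034089 - 0.00046469*I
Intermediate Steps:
O = -2012/1885 (O = -46*(-1/145) + 18/(-4 - 9) = 46/145 + 18/(-13) = 46/145 + 18*(-1/13) = 46/145 - 18/13 = -2012/1885 ≈ -1.0674)
w(o) = 38*√o
1/(w(O) + P(288, -291)) = 1/(38*√(-2012/1885) + 288) = 1/(38*(2*I*√948155/1885) + 288) = 1/(76*I*√948155/1885 + 288) = 1/(288 + 76*I*√948155/1885)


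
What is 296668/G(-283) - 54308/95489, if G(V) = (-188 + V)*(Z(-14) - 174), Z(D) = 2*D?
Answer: 11580779458/4542507219 ≈ 2.5494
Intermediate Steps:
G(V) = 37976 - 202*V (G(V) = (-188 + V)*(2*(-14) - 174) = (-188 + V)*(-28 - 174) = (-188 + V)*(-202) = 37976 - 202*V)
296668/G(-283) - 54308/95489 = 296668/(37976 - 202*(-283)) - 54308/95489 = 296668/(37976 + 57166) - 54308*1/95489 = 296668/95142 - 54308/95489 = 296668*(1/95142) - 54308/95489 = 148334/47571 - 54308/95489 = 11580779458/4542507219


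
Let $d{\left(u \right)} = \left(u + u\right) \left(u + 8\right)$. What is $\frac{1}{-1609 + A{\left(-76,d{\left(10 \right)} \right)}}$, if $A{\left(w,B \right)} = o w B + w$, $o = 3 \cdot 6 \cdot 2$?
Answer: $- \frac{1}{986645} \approx -1.0135 \cdot 10^{-6}$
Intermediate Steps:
$o = 36$ ($o = 18 \cdot 2 = 36$)
$d{\left(u \right)} = 2 u \left(8 + u\right)$
$A{\left(w,B \right)} = w + 36 B w$ ($A{\left(w,B \right)} = 36 w B + w = 36 B w + w = w + 36 B w$)
$\frac{1}{-1609 + A{\left(-76,d{\left(10 \right)} \right)}} = \frac{1}{-1609 - 76 \left(1 + 36 \cdot 2 \cdot 10 \left(8 + 10\right)\right)} = \frac{1}{-1609 - 76 \left(1 + 36 \cdot 2 \cdot 10 \cdot 18\right)} = \frac{1}{-1609 - 76 \left(1 + 36 \cdot 360\right)} = \frac{1}{-1609 - 76 \left(1 + 12960\right)} = \frac{1}{-1609 - 985036} = \frac{1}{-986645} = - \frac{1}{986645}$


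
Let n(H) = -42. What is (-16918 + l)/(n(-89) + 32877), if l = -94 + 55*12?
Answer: -16352/32835 ≈ -0.49800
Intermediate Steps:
l = 566 (l = -94 + 660 = 566)
(-16918 + l)/(n(-89) + 32877) = (-16918 + 566)/(-42 + 32877) = -16352/32835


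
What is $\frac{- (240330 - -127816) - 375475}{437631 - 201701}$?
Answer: $- \frac{743621}{235930} \approx -3.1519$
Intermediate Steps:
$\frac{- (240330 - -127816) - 375475}{437631 - 201701} = \frac{- (240330 + 127816) - 375475}{235930} = \left(\left(-1\right) 368146 - 375475\right) \frac{1}{235930} = \left(-368146 - 375475\right) \frac{1}{235930} = \left(-743621\right) \frac{1}{235930} = - \frac{743621}{235930}$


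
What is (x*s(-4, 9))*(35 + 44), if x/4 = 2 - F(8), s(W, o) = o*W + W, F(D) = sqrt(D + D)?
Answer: 25280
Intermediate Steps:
F(D) = sqrt(2)*sqrt(D) (F(D) = sqrt(2*D) = sqrt(2)*sqrt(D))
s(W, o) = W + W*o (s(W, o) = W*o + W = W + W*o)
x = -8 (x = 4*(2 - sqrt(2)*sqrt(8)) = 4*(2 - sqrt(2)*2*sqrt(2)) = 4*(2 - 1*4) = 4*(2 - 4) = 4*(-2) = -8)
(x*s(-4, 9))*(35 + 44) = (-(-32)*(1 + 9))*(35 + 44) = -(-32)*10*79 = -8*(-40)*79 = 320*79 = 25280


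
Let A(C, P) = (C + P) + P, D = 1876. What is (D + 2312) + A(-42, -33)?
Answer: 4080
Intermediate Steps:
A(C, P) = C + 2*P
(D + 2312) + A(-42, -33) = (1876 + 2312) + (-42 + 2*(-33)) = 4188 + (-42 - 66) = 4188 - 108 = 4080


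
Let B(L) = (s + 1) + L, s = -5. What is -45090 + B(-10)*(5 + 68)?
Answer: -46112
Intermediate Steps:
B(L) = -4 + L (B(L) = (-5 + 1) + L = -4 + L)
-45090 + B(-10)*(5 + 68) = -45090 + (-4 - 10)*(5 + 68) = -45090 - 14*73 = -45090 - 1022 = -46112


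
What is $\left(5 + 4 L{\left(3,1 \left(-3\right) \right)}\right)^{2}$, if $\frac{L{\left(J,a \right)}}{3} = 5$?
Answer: $4225$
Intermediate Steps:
$L{\left(J,a \right)} = 15$ ($L{\left(J,a \right)} = 3 \cdot 5 = 15$)
$\left(5 + 4 L{\left(3,1 \left(-3\right) \right)}\right)^{2} = \left(5 + 4 \cdot 15\right)^{2} = \left(5 + 60\right)^{2} = 65^{2} = 4225$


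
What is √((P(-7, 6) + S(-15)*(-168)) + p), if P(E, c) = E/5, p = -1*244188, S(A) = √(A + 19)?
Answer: I*√6113135/5 ≈ 494.5*I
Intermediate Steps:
S(A) = √(19 + A)
p = -244188
P(E, c) = E/5 (P(E, c) = E*(⅕) = E/5)
√((P(-7, 6) + S(-15)*(-168)) + p) = √(((⅕)*(-7) + √(19 - 15)*(-168)) - 244188) = √((-7/5 + √4*(-168)) - 244188) = √((-7/5 + 2*(-168)) - 244188) = √((-7/5 - 336) - 244188) = √(-1687/5 - 244188) = √(-1222627/5) = I*√6113135/5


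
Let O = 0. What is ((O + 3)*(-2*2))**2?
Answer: 144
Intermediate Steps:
((O + 3)*(-2*2))**2 = ((0 + 3)*(-2*2))**2 = (3*(-4))**2 = (-12)**2 = 144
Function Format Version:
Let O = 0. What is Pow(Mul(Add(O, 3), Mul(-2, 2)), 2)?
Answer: 144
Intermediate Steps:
Pow(Mul(Add(O, 3), Mul(-2, 2)), 2) = Pow(Mul(Add(0, 3), Mul(-2, 2)), 2) = Pow(Mul(3, -4), 2) = Pow(-12, 2) = 144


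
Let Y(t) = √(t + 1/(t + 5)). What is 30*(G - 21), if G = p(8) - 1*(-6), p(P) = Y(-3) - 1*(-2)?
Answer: -390 + 15*I*√10 ≈ -390.0 + 47.434*I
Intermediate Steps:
Y(t) = √(t + 1/(5 + t))
p(P) = 2 + I*√10/2 (p(P) = √((1 - 3*(5 - 3))/(5 - 3)) - 1*(-2) = √((1 - 3*2)/2) + 2 = √((1 - 6)/2) + 2 = √((½)*(-5)) + 2 = √(-5/2) + 2 = I*√10/2 + 2 = 2 + I*√10/2)
G = 8 + I*√10/2 (G = (2 + I*√10/2) - 1*(-6) = (2 + I*√10/2) + 6 = 8 + I*√10/2 ≈ 8.0 + 1.5811*I)
30*(G - 21) = 30*((8 + I*√10/2) - 21) = 30*(-13 + I*√10/2) = -390 + 15*I*√10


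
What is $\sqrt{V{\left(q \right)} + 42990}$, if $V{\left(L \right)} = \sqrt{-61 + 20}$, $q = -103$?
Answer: $\sqrt{42990 + i \sqrt{41}} \approx 207.34 + 0.015 i$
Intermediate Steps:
$V{\left(L \right)} = i \sqrt{41}$ ($V{\left(L \right)} = \sqrt{-41} = i \sqrt{41}$)
$\sqrt{V{\left(q \right)} + 42990} = \sqrt{i \sqrt{41} + 42990} = \sqrt{42990 + i \sqrt{41}}$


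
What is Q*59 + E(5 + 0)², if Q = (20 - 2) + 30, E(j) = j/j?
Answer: 2833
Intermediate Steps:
E(j) = 1
Q = 48 (Q = 18 + 30 = 48)
Q*59 + E(5 + 0)² = 48*59 + 1² = 2832 + 1 = 2833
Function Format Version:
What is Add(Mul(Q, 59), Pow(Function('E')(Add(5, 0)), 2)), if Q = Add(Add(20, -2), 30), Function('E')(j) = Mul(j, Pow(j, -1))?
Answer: 2833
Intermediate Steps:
Function('E')(j) = 1
Q = 48 (Q = Add(18, 30) = 48)
Add(Mul(Q, 59), Pow(Function('E')(Add(5, 0)), 2)) = Add(Mul(48, 59), Pow(1, 2)) = Add(2832, 1) = 2833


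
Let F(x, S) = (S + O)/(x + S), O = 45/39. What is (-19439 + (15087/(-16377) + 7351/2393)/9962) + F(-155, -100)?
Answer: -49328986912882916/2537680495233 ≈ -19439.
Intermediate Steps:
O = 15/13 (O = 45*(1/39) = 15/13 ≈ 1.1538)
F(x, S) = (15/13 + S)/(S + x) (F(x, S) = (S + 15/13)/(x + S) = (15/13 + S)/(S + x))
(-19439 + (15087/(-16377) + 7351/2393)/9962) + F(-155, -100) = (-19439 + (15087/(-16377) + 7351/2393)/9962) + (15/13 - 100)/(-100 - 155) = (-19439 + (15087*(-1/16377) + 7351*(1/2393))*(1/9962)) - 1285/13/(-255) = (-19439 + (-5029/5459 + 7351/2393)*(1/9962)) - 1/255*(-1285/13) = (-19439 + (28094712/13063387)*(1/9962)) + 257/663 = (-19439 + 14047356/65068730647) + 257/663 = -1264871040999677/65068730647 + 257/663 = -49328986912882916/2537680495233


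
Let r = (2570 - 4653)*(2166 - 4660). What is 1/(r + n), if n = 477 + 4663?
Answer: 1/5200142 ≈ 1.9230e-7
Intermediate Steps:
n = 5140
r = 5195002 (r = -2083*(-2494) = 5195002)
1/(r + n) = 1/(5195002 + 5140) = 1/5200142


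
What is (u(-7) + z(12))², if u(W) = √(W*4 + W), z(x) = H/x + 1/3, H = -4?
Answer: -35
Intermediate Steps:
z(x) = ⅓ - 4/x (z(x) = -4/x + 1/3 = -4/x + 1*(⅓) = -4/x + ⅓ = ⅓ - 4/x)
u(W) = √5*√W (u(W) = √(4*W + W) = √(5*W) = √5*√W)
(u(-7) + z(12))² = (√5*√(-7) + (⅓)*(-12 + 12)/12)² = (√5*(I*√7) + (⅓)*(1/12)*0)² = (I*√35 + 0)² = (I*√35)² = -35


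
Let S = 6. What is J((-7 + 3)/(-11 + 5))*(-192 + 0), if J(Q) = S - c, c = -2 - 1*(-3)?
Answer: -960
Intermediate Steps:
c = 1 (c = -2 + 3 = 1)
J(Q) = 5 (J(Q) = 6 - 1*1 = 6 - 1 = 5)
J((-7 + 3)/(-11 + 5))*(-192 + 0) = 5*(-192 + 0) = 5*(-192) = -960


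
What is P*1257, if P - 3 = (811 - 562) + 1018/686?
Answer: 109289865/343 ≈ 3.1863e+5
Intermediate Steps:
P = 86945/343 (P = 3 + ((811 - 562) + 1018/686) = 3 + (249 + 1018*(1/686)) = 3 + (249 + 509/343) = 3 + 85916/343 = 86945/343 ≈ 253.48)
P*1257 = (86945/343)*1257 = 109289865/343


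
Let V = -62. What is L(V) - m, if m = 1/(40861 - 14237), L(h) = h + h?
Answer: -3301377/26624 ≈ -124.00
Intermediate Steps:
L(h) = 2*h
m = 1/26624 ≈ 3.7560e-5
L(V) - m = 2*(-62) - 1*1/26624 = -124 - 1/26624 = -3301377/26624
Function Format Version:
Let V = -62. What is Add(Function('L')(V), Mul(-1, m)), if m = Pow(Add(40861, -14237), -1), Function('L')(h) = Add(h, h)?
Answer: Rational(-3301377, 26624) ≈ -124.00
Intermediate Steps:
Function('L')(h) = Mul(2, h)
m = Rational(1, 26624) (m = Pow(26624, -1) = Rational(1, 26624) ≈ 3.7560e-5)
Add(Function('L')(V), Mul(-1, m)) = Add(Mul(2, -62), Mul(-1, Rational(1, 26624))) = Add(-124, Rational(-1, 26624)) = Rational(-3301377, 26624)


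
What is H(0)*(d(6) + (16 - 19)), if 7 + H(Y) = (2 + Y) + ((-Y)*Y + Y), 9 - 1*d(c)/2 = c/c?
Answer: -65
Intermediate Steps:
d(c) = 16 (d(c) = 18 - 2*c/c = 18 - 2*1 = 18 - 2 = 16)
H(Y) = -5 - Y² + 2*Y (H(Y) = -7 + ((2 + Y) + ((-Y)*Y + Y)) = -7 + ((2 + Y) + (-Y² + Y)) = -7 + ((2 + Y) + (Y - Y²)) = -7 + (2 - Y² + 2*Y) = -5 - Y² + 2*Y)
H(0)*(d(6) + (16 - 19)) = (-5 - 1*0² + 2*0)*(16 + (16 - 19)) = (-5 - 1*0 + 0)*(16 - 3) = (-5 + 0 + 0)*13 = -5*13 = -65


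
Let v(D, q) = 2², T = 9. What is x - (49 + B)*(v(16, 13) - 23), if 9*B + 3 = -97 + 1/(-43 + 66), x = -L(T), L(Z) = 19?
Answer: 145103/207 ≈ 700.98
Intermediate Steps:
v(D, q) = 4
x = -19 (x = -1*19 = -19)
B = -2299/207 (B = -⅓ + (-97 + 1/(-43 + 66))/9 = -⅓ + (-97 + 1/23)/9 = -⅓ + (⅑)*(-2230/23) = -⅓ - 2230/207 = -2299/207 ≈ -11.106)
x - (49 + B)*(v(16, 13) - 23) = -19 - (49 - 2299/207)*(4 - 23) = -19 - 7844*(-19)/207 = -19 - 1*(-149036/207) = -19 + 149036/207 = 145103/207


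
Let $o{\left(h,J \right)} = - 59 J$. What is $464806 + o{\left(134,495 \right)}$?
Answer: $435601$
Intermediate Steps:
$464806 + o{\left(134,495 \right)} = 464806 - 29205 = 435601$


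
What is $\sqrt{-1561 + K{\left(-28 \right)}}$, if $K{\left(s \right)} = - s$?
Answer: $i \sqrt{1533} \approx 39.154 i$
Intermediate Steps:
$\sqrt{-1561 + K{\left(-28 \right)}} = \sqrt{-1561 - -28} = \sqrt{-1561 + 28} = \sqrt{-1533} = i \sqrt{1533}$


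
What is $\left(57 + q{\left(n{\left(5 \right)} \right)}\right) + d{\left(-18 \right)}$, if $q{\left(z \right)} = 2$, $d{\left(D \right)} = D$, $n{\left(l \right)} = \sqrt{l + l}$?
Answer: $41$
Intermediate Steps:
$n{\left(l \right)} = \sqrt{2} \sqrt{l}$ ($n{\left(l \right)} = \sqrt{2 l} = \sqrt{2} \sqrt{l}$)
$\left(57 + q{\left(n{\left(5 \right)} \right)}\right) + d{\left(-18 \right)} = \left(57 + 2\right) - 18 = 59 - 18 = 41$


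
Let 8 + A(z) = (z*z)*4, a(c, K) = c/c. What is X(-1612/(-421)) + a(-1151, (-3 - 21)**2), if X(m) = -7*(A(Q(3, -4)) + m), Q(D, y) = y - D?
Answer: -564899/421 ≈ -1341.8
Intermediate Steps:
a(c, K) = 1
A(z) = -8 + 4*z**2 (A(z) = -8 + (z*z)*4 = -8 + z**2*4 = -8 + 4*z**2)
X(m) = -1316 - 7*m (X(m) = -7*((-8 + 4*(-4 - 1*3)**2) + m) = -7*((-8 + 4*(-4 - 3)**2) + m) = -7*((-8 + 4*(-7)**2) + m) = -7*((-8 + 4*49) + m) = -7*((-8 + 196) + m) = -7*(188 + m) = -1316 - 7*m)
X(-1612/(-421)) + a(-1151, (-3 - 21)**2) = (-1316 - (-11284)/(-421)) + 1 = (-1316 - (-11284)*(-1)/421) + 1 = (-1316 - 7*1612/421) + 1 = (-1316 - 11284/421) + 1 = -565320/421 + 1 = -564899/421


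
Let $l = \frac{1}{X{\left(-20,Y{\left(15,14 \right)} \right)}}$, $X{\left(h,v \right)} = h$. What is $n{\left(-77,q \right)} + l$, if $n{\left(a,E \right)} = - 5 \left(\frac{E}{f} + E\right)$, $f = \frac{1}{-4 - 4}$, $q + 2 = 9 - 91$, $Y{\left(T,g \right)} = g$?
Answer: $- \frac{58801}{20} \approx -2940.1$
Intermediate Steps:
$q = -84$ ($q = -2 + \left(9 - 91\right) = -2 - 82 = -84$)
$f = - \frac{1}{8}$ ($f = \frac{1}{-8} = - \frac{1}{8} \approx -0.125$)
$n{\left(a,E \right)} = 35 E$ ($n{\left(a,E \right)} = - 5 \left(\frac{E}{- \frac{1}{8}} + E\right) = - 5 \left(E \left(-8\right) + E\right) = - 5 \left(- 8 E + E\right) = - 5 \left(- 7 E\right) = 35 E$)
$l = - \frac{1}{20}$ ($l = \frac{1}{-20} = - \frac{1}{20} \approx -0.05$)
$n{\left(-77,q \right)} + l = 35 \left(-84\right) - \frac{1}{20} = -2940 - \frac{1}{20} = - \frac{58801}{20}$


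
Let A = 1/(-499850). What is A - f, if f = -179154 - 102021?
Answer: 140545323749/499850 ≈ 2.8118e+5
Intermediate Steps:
A = -1/499850 ≈ -2.0006e-6
f = -281175
A - f = -1/499850 - 1*(-281175) = -1/499850 + 281175 = 140545323749/499850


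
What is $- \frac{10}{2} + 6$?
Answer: $1$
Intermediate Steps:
$- \frac{10}{2} + 6 = \left(-10\right) \frac{1}{2} + 6 = -5 + 6 = 1$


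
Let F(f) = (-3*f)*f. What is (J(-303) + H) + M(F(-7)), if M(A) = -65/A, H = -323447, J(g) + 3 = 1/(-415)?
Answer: -19732040422/61005 ≈ -3.2345e+5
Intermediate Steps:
J(g) = -1246/415 (J(g) = -3 + 1/(-415) = -3 - 1/415 = -1246/415)
F(f) = -3*f²
(J(-303) + H) + M(F(-7)) = (-1246/415 - 323447) - 65/((-3*(-7)²)) = -134231751/415 - 65/((-3*49)) = -134231751/415 - 65/(-147) = -134231751/415 - 65*(-1/147) = -134231751/415 + 65/147 = -19732040422/61005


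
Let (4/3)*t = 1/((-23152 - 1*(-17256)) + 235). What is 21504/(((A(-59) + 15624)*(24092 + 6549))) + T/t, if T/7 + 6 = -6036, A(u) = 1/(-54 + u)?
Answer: 17269669052937440664/54097022551 ≈ 3.1924e+8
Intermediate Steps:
T = -42294 (T = -42 + 7*(-6036) = -42 - 42252 = -42294)
t = -1/7548 (t = 3/(4*((-23152 - 1*(-17256)) + 235)) = 3/(4*((-23152 + 17256) + 235)) = 3/(4*(-5896 + 235)) = (3/4)/(-5661) = (3/4)*(-1/5661) = -1/7548 ≈ -0.00013249)
21504/(((A(-59) + 15624)*(24092 + 6549))) + T/t = 21504/(((1/(-54 - 59) + 15624)*(24092 + 6549))) - 42294/(-1/7548) = 21504/(((1/(-113) + 15624)*30641)) - 42294*(-7548) = 21504/(((-1/113 + 15624)*30641)) + 319235112 = 21504/(((1765511/113)*30641)) + 319235112 = 21504/(54097022551/113) + 319235112 = 21504*(113/54097022551) + 319235112 = 2429952/54097022551 + 319235112 = 17269669052937440664/54097022551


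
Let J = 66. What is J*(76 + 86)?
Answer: 10692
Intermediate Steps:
J*(76 + 86) = 66*(76 + 86) = 66*162 = 10692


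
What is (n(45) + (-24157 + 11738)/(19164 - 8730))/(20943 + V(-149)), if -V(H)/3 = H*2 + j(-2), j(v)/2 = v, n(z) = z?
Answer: 457111/227972466 ≈ 0.0020051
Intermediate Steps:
j(v) = 2*v
V(H) = 12 - 6*H (V(H) = -3*(H*2 + 2*(-2)) = -3*(2*H - 4) = -3*(-4 + 2*H) = 12 - 6*H)
(n(45) + (-24157 + 11738)/(19164 - 8730))/(20943 + V(-149)) = (45 + (-24157 + 11738)/(19164 - 8730))/(20943 + (12 - 6*(-149))) = (45 - 12419/10434)/(20943 + (12 + 894)) = (45 - 12419*1/10434)/(20943 + 906) = (45 - 12419/10434)/21849 = (457111/10434)*(1/21849) = 457111/227972466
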